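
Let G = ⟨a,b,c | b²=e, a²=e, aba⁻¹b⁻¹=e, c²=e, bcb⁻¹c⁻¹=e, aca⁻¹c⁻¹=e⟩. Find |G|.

Enumerate words in the generators, reducing via the relations: the distinct elements are
  {a, b, c, e, ab, ac, bc, abc}.
No further products give new elements, so |G| = 8.

Answer: 8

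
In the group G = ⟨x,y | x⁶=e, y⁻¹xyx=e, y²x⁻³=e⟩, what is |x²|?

Compute successive powers until reaching e:
  (x²)¹ = x², (x²)² = x⁴, (x²)³ = e.
The smallest positive k with (x²)ᵏ = e is 3.

Answer: 3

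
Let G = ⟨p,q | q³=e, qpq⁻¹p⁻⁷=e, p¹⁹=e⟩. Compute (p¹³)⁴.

Compute successive powers of (p¹³), reducing at each step:
  (p¹³)²: (p¹³) · p¹³ = p⁷
  (p¹³)³: (p⁷) · p¹³ = p
  (p¹³)⁴: p · p¹³ = p¹⁴

Answer: p¹⁴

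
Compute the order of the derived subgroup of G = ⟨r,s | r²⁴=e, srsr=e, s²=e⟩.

G' = [G, G] is generated by all commutators. The generator-pair commutators are: [r, s] = r².
The subgroup they normally generate is {e, r², r⁴, r⁶, r⁸, r¹⁰, r¹², r¹⁴, r¹⁶, r¹⁸, r²⁰, r²²}, of order 12.
Check: |G/G'| = 48/12 = 4 is the order of the abelianisation.

Answer: 12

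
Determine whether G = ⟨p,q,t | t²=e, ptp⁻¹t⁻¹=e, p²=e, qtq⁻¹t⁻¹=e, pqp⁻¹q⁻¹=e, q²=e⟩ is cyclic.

|G| = 8, but the maximum element order in G is 2 < 8. No single element generates all of G, so G is not cyclic.

Answer: No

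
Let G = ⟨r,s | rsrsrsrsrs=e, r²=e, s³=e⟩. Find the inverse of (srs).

The order of (srs) is 5 (smallest k with (srs)ᵏ = e), so (srs)⁻¹ = (srs)⁴ = s²rs².
Check: (srs) · (s²rs²) → (srs) · s² = sr;   (sr) · r = s;   s · s² = e, giving e as required.

Answer: s²rs²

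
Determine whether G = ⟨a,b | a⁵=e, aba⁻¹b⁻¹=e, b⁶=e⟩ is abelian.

Each pair of generators commutes: a·b = ab = b·a. Since the generators pairwise commute, every element of G commutes with every other, so G is abelian.

Answer: Yes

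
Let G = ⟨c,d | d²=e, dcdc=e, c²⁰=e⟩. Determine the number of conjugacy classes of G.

The conjugacy classes (representative and size) are:
  [e] (size 1), [c] (size 2), [c¹⁸] (size 2), [c³] (size 2), [c⁴] (size 2), [c¹⁵] (size 2), [c¹⁴] (size 2), [c⁷] (size 2), [c¹²] (size 2), [c¹¹] (size 2), [c¹⁰] (size 1), [c¹⁸d] (size 10), [c⁵d] (size 10).
Class equation: 1 + 2 + 2 + 2 + 2 + 2 + 2 + 2 + 2 + 2 + 1 + 10 + 10 = 40 = |G|. So G has 13 conjugacy classes.

Answer: 13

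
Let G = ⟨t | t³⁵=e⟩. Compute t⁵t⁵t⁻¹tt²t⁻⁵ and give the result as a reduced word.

Multiply left to right, reducing at each step:
  (t⁵) · t⁵ = t¹⁰
  (t¹⁰) · t⁻¹ = t⁹
  (t⁹) · t = t¹⁰
  (t¹⁰) · t² = t¹²
  (t¹²) · t⁻⁵ = t⁷

Answer: t⁷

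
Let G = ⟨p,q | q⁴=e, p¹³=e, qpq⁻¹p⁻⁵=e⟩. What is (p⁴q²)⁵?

Compute successive powers of (p⁴q²), reducing at each step:
  (p⁴q²)²: (p⁴q²) · p⁴ = q²;   (q²) · q² = e
  (p⁴q²)³: e · p⁴ = p⁴;   (p⁴) · q² = p⁴q²
  (p⁴q²)⁴: (p⁴q²) · p⁴ = q²;   (q²) · q² = e
  (p⁴q²)⁵: e · p⁴ = p⁴;   (p⁴) · q² = p⁴q²

Answer: p⁴q²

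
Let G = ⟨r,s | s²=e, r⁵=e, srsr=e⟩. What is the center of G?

An element z ∈ Z(G) iff z commutes with every generator.
For example e is central: e·r = r = r·e; e·s = s = s·e.
Whereas r ∉ Z(G) since r·s = rs ≠ r⁴s = s·r.
Checking each of the 10 elements this way gives Z(G) = {e}, of order 1.

Answer: {e}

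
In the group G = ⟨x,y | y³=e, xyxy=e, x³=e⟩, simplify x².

Compute successive powers of x, reducing at each step:
  x²: x · x = x²

Answer: x²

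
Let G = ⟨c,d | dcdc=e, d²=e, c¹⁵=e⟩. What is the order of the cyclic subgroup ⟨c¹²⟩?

|⟨c¹²⟩| equals the order of c¹². Compute successive powers until reaching e:
  (c¹²)¹ = c¹², (c¹²)² = c⁹, (c¹²)³ = c⁶, (c¹²)⁴ = c³, (c¹²)⁵ = e.
The smallest positive k with (c¹²)ᵏ = e is 5, so |⟨c¹²⟩| = 5.

Answer: 5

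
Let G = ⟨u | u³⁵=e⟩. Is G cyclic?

|G| = 35. The element u has order 35 (its powers give 35 distinct elements), so ⟨u⟩ = G and G is cyclic.

Answer: Yes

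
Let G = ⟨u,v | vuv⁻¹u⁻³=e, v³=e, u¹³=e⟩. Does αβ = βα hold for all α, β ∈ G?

u·v = uv but v·u = u³v, so u·v ≠ v·u and G is not abelian.

Answer: No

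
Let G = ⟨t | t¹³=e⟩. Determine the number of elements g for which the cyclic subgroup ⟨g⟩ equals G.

G is cyclic of order 13. An element generates G iff its order is 13, and a cyclic group of order 13 has exactly φ(13) = 12 such elements.

Answer: 12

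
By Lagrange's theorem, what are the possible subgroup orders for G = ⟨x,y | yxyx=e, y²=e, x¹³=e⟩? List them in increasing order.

|G| = 26 = 2 · 13. By Lagrange's theorem the order of any subgroup divides 26; the divisors of 26 are 1, 2, 13, 26.

Answer: 1, 2, 13, 26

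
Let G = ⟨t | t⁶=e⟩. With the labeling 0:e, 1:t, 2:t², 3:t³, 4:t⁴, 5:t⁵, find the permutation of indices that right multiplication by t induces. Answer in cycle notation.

(0 1 2 3 4 5)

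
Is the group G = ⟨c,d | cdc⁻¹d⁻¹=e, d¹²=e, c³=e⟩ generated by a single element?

|G| = 36, but the maximum element order in G is 12 < 36. No single element generates all of G, so G is not cyclic.

Answer: No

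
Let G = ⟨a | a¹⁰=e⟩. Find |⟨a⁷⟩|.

|⟨a⁷⟩| equals the order of a⁷. Compute successive powers until reaching e:
  (a⁷)¹ = a⁷, (a⁷)² = a⁴, (a⁷)³ = a, (a⁷)⁴ = a⁸, (a⁷)⁵ = a⁵, (a⁷)⁶ = a², (a⁷)⁷ = a⁹, (a⁷)⁸ = a⁶, (a⁷)⁹ = a³, (a⁷)¹⁰ = e.
The smallest positive k with (a⁷)ᵏ = e is 10, so |⟨a⁷⟩| = 10.

Answer: 10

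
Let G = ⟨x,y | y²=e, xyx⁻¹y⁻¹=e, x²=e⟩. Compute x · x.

Compute x · x by multiplying left to right and reducing via the relations at each step:
  x · x = e

Answer: e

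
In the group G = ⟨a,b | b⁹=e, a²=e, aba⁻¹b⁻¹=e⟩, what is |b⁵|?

Compute successive powers until reaching e:
  (b⁵)¹ = b⁵, (b⁵)² = b, (b⁵)³ = b⁶, (b⁵)⁴ = b², (b⁵)⁵ = b⁷, (b⁵)⁶ = b³, (b⁵)⁷ = b⁸, (b⁵)⁸ = b⁴, (b⁵)⁹ = e.
The smallest positive k with (b⁵)ᵏ = e is 9.

Answer: 9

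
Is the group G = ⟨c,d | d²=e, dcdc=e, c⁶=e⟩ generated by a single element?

Every cyclic group is abelian. But c·d = cd while d·c = c⁵d, so c·d ≠ d·c and G is not abelian. Hence G is not cyclic.

Answer: No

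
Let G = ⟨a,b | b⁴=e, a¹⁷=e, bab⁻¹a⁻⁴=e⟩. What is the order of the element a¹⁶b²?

Compute successive powers until reaching e:
  (a¹⁶b²)¹ = a¹⁶b², (a¹⁶b²)² = e.
The smallest positive k with (a¹⁶b²)ᵏ = e is 2.

Answer: 2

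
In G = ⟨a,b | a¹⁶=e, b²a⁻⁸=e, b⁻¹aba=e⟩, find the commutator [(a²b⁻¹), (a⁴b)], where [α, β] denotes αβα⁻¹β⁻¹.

[(a²b⁻¹), (a⁴b)] = (a²b⁻¹)·(a⁴b)·(a²b⁻¹)⁻¹·(a⁴b)⁻¹.
  (a²b⁻¹) · (a⁴b) = a¹⁴
  (a¹⁴) · (a²b) = b
  b · (a⁴b⁻¹) = a¹²

Answer: a¹²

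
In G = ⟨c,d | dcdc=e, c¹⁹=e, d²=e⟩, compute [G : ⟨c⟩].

First find ord(c) by computing successive powers:
  c¹ = c, c² = c², c³ = c³, c⁴ = c⁴, c⁵ = c⁵, c⁶ = c⁶, c⁷ = c⁷, c⁸ = c⁸, c⁹ = c⁹, c¹⁰ = c¹⁰, c¹¹ = c¹¹, c¹² = c¹², c¹³ = c¹³, c¹⁴ = c¹⁴, c¹⁵ = c¹⁵, c¹⁶ = c¹⁶, c¹⁷ = c¹⁷, c¹⁸ = c¹⁸, c¹⁹ = e.
So |⟨c⟩| = ord(c) = 19. With |G| = 38, by Lagrange [G : ⟨c⟩] = 38/19 = 2.

Answer: 2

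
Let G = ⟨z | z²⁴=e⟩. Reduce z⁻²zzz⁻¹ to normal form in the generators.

Multiply left to right, reducing at each step:
  (z²²) · z = z²³
  (z²³) · z = e
  e · z⁻¹ = z²³

Answer: z²³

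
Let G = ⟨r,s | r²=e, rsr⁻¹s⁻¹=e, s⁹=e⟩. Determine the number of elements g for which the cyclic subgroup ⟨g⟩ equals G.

G is cyclic of order 18. An element generates G iff its order is 18, and a cyclic group of order 18 has exactly φ(18) = 6 such elements.

Answer: 6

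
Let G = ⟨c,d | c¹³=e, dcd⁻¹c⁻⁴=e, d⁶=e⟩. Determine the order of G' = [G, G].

G' = [G, G] is generated by all commutators. The generator-pair commutators are: [c, d] = c¹⁰.
The subgroup they normally generate is {e, c, c², c³, c⁴, c⁵, c⁶, c⁷, c⁸, c⁹, c¹⁰, c¹¹, c¹²}, of order 13.
Check: |G/G'| = 78/13 = 6 is the order of the abelianisation.

Answer: 13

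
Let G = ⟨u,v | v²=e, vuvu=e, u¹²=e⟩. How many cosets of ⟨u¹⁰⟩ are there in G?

First find ord(u¹⁰) by computing successive powers:
  (u¹⁰)¹ = u¹⁰, (u¹⁰)² = u⁸, (u¹⁰)³ = u⁶, (u¹⁰)⁴ = u⁴, (u¹⁰)⁵ = u², (u¹⁰)⁶ = e.
So |⟨u¹⁰⟩| = ord(u¹⁰) = 6. With |G| = 24, by Lagrange [G : ⟨u¹⁰⟩] = 24/6 = 4.

Answer: 4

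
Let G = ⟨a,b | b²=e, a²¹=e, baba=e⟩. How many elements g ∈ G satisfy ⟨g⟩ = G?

⟨g⟩ = G would require ord(g) = |G| = 42, but the maximum element order in G is 21 < 42. So G is not cyclic and no single element generates it: the count is 0.

Answer: 0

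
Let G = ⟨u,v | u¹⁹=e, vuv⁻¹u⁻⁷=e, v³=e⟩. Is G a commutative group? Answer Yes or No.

u·v = uv but v·u = u⁷v, so u·v ≠ v·u and G is not abelian.

Answer: No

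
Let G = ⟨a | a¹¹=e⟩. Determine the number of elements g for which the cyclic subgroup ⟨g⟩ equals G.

G is cyclic of order 11. An element generates G iff its order is 11, and a cyclic group of order 11 has exactly φ(11) = 10 such elements.

Answer: 10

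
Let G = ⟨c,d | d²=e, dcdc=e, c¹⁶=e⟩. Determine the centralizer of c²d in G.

⟨c²d⟩ ⊆ C_G(c²d) since powers of c²d commute with c²d; so |C_G(c²d)| ≥ |⟨c²d⟩| = 2.
By orbit–stabilizer, |C_G(c²d)| = |G| / |conj. class of c²d| = 32 / 8 = 4.
The 4 elements commuting with c²d are {e, c⁸, c²d, c¹⁰d}.

Answer: {e, c⁸, c²d, c¹⁰d}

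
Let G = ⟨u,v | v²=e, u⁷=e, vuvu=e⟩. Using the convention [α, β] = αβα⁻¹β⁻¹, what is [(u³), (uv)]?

[(u³), (uv)] = (u³)·(uv)·(u³)⁻¹·(uv)⁻¹.
  (u³) · (uv) = u⁴v
  (u⁴v) · (u⁴) = v
  v · (uv) = u⁶

Answer: u⁶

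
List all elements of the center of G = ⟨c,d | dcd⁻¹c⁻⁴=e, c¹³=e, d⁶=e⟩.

An element z ∈ Z(G) iff z commutes with every generator.
For example e is central: e·c = c = c·e; e·d = d = d·e.
Whereas c ∉ Z(G) since c·d = cd ≠ c⁴d = d·c.
Checking each of the 78 elements this way gives Z(G) = {e}, of order 1.

Answer: {e}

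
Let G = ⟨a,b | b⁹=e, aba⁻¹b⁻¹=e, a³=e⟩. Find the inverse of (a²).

The order of (a²) is 3 (smallest k with (a²)ᵏ = e), so (a²)⁻¹ = (a²)² = a.
Check: (a²) · a → (a²) · a = e, giving e as required.

Answer: a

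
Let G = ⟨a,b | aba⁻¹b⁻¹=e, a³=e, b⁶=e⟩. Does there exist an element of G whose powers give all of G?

|G| = 18, but the maximum element order in G is 6 < 18. No single element generates all of G, so G is not cyclic.

Answer: No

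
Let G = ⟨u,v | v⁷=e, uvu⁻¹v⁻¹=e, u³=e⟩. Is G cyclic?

|G| = 21. The element uv has order 21 (its powers give 21 distinct elements), so ⟨uv⟩ = G and G is cyclic.

Answer: Yes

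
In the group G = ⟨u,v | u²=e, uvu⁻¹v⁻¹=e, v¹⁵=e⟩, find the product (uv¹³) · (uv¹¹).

Compute (uv¹³) · (uv¹¹) by multiplying left to right and reducing via the relations at each step:
  (uv¹³) · u = v¹³
  (v¹³) · v¹¹ = v⁹

Answer: v⁹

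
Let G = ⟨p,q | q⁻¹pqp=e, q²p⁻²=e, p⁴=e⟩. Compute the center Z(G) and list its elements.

An element z ∈ Z(G) iff z commutes with every generator.
For example p² is central: (p²)·p = p³ = p·(p²); (p²)·q = q⁻¹ = q·(p²).
Whereas p ∉ Z(G) since p·q = pq ≠ pq⁻¹ = q·p.
Checking each of the 8 elements this way gives Z(G) = {e, p²}, of order 2.

Answer: {e, p²}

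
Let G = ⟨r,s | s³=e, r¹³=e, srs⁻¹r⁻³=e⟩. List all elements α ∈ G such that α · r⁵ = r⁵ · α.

⟨r⁵⟩ ⊆ C_G(r⁵) since powers of r⁵ commute with r⁵; so |C_G(r⁵)| ≥ |⟨r⁵⟩| = 13.
By orbit–stabilizer, |C_G(r⁵)| = |G| / |conj. class of r⁵| = 39 / 3 = 13.
The 13 elements commuting with r⁵ are {e, r, r², r³, r⁴, r⁵, r⁶, r⁷, r⁸, r⁹, r¹⁰, r¹¹, r¹²}.

Answer: {e, r, r², r³, r⁴, r⁵, r⁶, r⁷, r⁸, r⁹, r¹⁰, r¹¹, r¹²}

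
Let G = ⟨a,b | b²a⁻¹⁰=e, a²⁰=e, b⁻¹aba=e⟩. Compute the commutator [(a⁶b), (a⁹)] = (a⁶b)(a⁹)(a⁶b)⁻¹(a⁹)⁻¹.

[(a⁶b), (a⁹)] = (a⁶b)·(a⁹)·(a⁶b)⁻¹·(a⁹)⁻¹.
  (a⁶b) · (a⁹) = a⁷b⁻¹
  (a⁷b⁻¹) · (a⁶b⁻¹) = a¹¹
  (a¹¹) · (a¹¹) = a²

Answer: a²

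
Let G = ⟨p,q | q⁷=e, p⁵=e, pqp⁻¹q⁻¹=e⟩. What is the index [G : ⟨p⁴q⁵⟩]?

First find ord(p⁴q⁵) by computing successive powers:
  (p⁴q⁵)¹ = p⁴q⁵, (p⁴q⁵)² = p³q³, (p⁴q⁵)³ = p²q, (p⁴q⁵)⁴ = pq⁶, (p⁴q⁵)⁵ = q⁴, (p⁴q⁵)⁶ = p⁴q², (p⁴q⁵)⁷ = p³, (p⁴q⁵)⁸ = p²q⁵, (p⁴q⁵)⁹ = pq³, (p⁴q⁵)¹⁰ = q, (p⁴q⁵)¹¹ = p⁴q⁶, (p⁴q⁵)¹² = p³q⁴, (p⁴q⁵)¹³ = p²q², (p⁴q⁵)¹⁴ = p, (p⁴q⁵)¹⁵ = q⁵, (p⁴q⁵)¹⁶ = p⁴q³, (p⁴q⁵)¹⁷ = p³q, (p⁴q⁵)¹⁸ = p²q⁶, (p⁴q⁵)¹⁹ = pq⁴, (p⁴q⁵)²⁰ = q², (p⁴q⁵)²¹ = p⁴, (p⁴q⁵)²² = p³q⁵, (p⁴q⁵)²³ = p²q³, (p⁴q⁵)²⁴ = pq, (p⁴q⁵)²⁵ = q⁶, (p⁴q⁵)²⁶ = p⁴q⁴, (p⁴q⁵)²⁷ = p³q², (p⁴q⁵)²⁸ = p², (p⁴q⁵)²⁹ = pq⁵, (p⁴q⁵)³⁰ = q³, (p⁴q⁵)³¹ = p⁴q, (p⁴q⁵)³² = p³q⁶, (p⁴q⁵)³³ = p²q⁴, (p⁴q⁵)³⁴ = pq², (p⁴q⁵)³⁵ = e.
So |⟨p⁴q⁵⟩| = ord(p⁴q⁵) = 35. With |G| = 35, by Lagrange [G : ⟨p⁴q⁵⟩] = 35/35 = 1.

Answer: 1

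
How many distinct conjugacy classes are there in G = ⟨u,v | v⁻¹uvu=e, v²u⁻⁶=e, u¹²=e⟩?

The conjugacy classes (representative and size) are:
  [e] (size 1), [u¹¹] (size 2), [u²] (size 2), [u⁹] (size 2), [u⁴] (size 2), [u⁵] (size 2), [u⁶] (size 1), [u²v] (size 6), [uv] (size 6).
Class equation: 1 + 2 + 2 + 2 + 2 + 2 + 1 + 6 + 6 = 24 = |G|. So G has 9 conjugacy classes.

Answer: 9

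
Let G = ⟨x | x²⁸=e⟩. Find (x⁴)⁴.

Compute successive powers of (x⁴), reducing at each step:
  (x⁴)²: (x⁴) · x⁴ = x⁸
  (x⁴)³: (x⁸) · x⁴ = x¹²
  (x⁴)⁴: (x¹²) · x⁴ = x¹⁶

Answer: x¹⁶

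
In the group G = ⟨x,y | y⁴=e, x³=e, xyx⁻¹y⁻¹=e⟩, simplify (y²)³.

Compute successive powers of (y²), reducing at each step:
  (y²)²: (y²) · y² = e
  (y²)³: e · y² = y²

Answer: y²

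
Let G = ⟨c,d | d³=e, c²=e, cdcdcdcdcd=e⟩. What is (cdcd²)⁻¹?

The order of (cdcd²) is 5 (smallest k with (cdcd²)ᵏ = e), so (cdcd²)⁻¹ = (cdcd²)⁴ = dcd²c.
Check: (cdcd²) · (dcd²c) → (cdcd²) · d = cdc;   (cdc) · c = cd;   (cd) · d² = c;   c · c = e, giving e as required.

Answer: dcd²c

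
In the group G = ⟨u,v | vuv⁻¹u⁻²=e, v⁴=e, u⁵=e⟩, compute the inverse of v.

The order of v is 4 (smallest k with vᵏ = e), so v⁻¹ = v³ = v³.
Check: v · (v³) → v · v³ = e, giving e as required.

Answer: v³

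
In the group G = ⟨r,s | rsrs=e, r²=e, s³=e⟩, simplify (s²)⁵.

Compute successive powers of (s²), reducing at each step:
  (s²)²: (s²) · s² = s
  (s²)³: s · s² = e
  (s²)⁴: e · s² = s²
  (s²)⁵: (s²) · s² = s

Answer: s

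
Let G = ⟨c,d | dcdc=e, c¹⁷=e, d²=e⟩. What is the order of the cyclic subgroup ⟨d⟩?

|⟨d⟩| equals the order of d. Compute successive powers until reaching e:
  d¹ = d, d² = e.
The smallest positive k with dᵏ = e is 2, so |⟨d⟩| = 2.

Answer: 2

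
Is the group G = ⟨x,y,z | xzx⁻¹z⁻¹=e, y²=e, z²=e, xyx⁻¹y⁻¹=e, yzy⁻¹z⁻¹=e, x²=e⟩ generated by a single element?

|G| = 8, but the maximum element order in G is 2 < 8. No single element generates all of G, so G is not cyclic.

Answer: No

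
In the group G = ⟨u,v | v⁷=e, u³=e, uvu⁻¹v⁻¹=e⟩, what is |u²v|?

Compute successive powers until reaching e:
  (u²v)¹ = u²v, (u²v)² = uv², (u²v)³ = v³, (u²v)⁴ = u²v⁴, (u²v)⁵ = uv⁵, (u²v)⁶ = v⁶, (u²v)⁷ = u², (u²v)⁸ = uv, (u²v)⁹ = v², (u²v)¹⁰ = u²v³, (u²v)¹¹ = uv⁴, (u²v)¹² = v⁵, (u²v)¹³ = u²v⁶, (u²v)¹⁴ = u, (u²v)¹⁵ = v, (u²v)¹⁶ = u²v², (u²v)¹⁷ = uv³, (u²v)¹⁸ = v⁴, (u²v)¹⁹ = u²v⁵, (u²v)²⁰ = uv⁶, (u²v)²¹ = e.
The smallest positive k with (u²v)ᵏ = e is 21.

Answer: 21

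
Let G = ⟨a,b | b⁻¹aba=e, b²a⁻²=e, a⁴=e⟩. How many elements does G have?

Enumerate words in the generators, reducing via the relations: the distinct elements are
  {a, b, e, ab, a², a³, b⁻¹, ab⁻¹}.
No further products give new elements, so |G| = 8.

Answer: 8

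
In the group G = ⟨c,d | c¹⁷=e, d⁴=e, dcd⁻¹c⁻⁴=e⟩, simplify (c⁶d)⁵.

Compute successive powers of (c⁶d), reducing at each step:
  (c⁶d)²: (c⁶d) · c⁶ = c¹³d;   (c¹³d) · d = c¹³d²
  (c⁶d)³: (c¹³d²) · c⁶ = c⁷d²;   (c⁷d²) · d = c⁷d³
  (c⁶d)⁴: (c⁷d³) · c⁶ = d³;   (d³) · d = e
  (c⁶d)⁵: e · c⁶ = c⁶;   (c⁶) · d = c⁶d

Answer: c⁶d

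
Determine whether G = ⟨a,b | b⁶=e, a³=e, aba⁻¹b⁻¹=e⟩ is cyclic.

|G| = 18, but the maximum element order in G is 6 < 18. No single element generates all of G, so G is not cyclic.

Answer: No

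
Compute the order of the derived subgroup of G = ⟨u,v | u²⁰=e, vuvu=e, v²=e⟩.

G' = [G, G] is generated by all commutators. The generator-pair commutators are: [u, v] = u².
The subgroup they normally generate is {e, u², u⁴, u⁶, u⁸, u¹⁰, u¹², u¹⁴, u¹⁶, u¹⁸}, of order 10.
Check: |G/G'| = 40/10 = 4 is the order of the abelianisation.

Answer: 10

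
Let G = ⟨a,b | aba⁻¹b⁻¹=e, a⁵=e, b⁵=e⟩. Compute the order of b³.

Compute successive powers until reaching e:
  (b³)¹ = b³, (b³)² = b, (b³)³ = b⁴, (b³)⁴ = b², (b³)⁵ = e.
The smallest positive k with (b³)ᵏ = e is 5.

Answer: 5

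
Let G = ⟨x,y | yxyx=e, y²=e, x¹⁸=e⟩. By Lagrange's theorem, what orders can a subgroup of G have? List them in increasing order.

|G| = 36 = 2² · 3². By Lagrange's theorem the order of any subgroup divides 36; the divisors of 36 are 1, 2, 3, 4, 6, 9, 12, 18, 36.

Answer: 1, 2, 3, 4, 6, 9, 12, 18, 36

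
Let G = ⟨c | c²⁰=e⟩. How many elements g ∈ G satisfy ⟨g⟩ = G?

G is cyclic of order 20. An element generates G iff its order is 20, and a cyclic group of order 20 has exactly φ(20) = 8 such elements.

Answer: 8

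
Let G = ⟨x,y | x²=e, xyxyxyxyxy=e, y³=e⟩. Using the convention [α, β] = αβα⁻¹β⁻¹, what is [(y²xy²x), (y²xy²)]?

[(y²xy²x), (y²xy²)] = (y²xy²x)·(y²xy²)·(y²xy²x)⁻¹·(y²xy²)⁻¹.
  (y²xy²x) · (y²xy²) = xyx
  (xyx) · (xyxy) = xy²xy
  (xy²xy) · (yxy) = yxyxy²

Answer: yxyxy²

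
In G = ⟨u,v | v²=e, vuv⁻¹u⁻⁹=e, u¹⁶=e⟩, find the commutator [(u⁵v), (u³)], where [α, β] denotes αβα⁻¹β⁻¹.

[(u⁵v), (u³)] = (u⁵v)·(u³)·(u⁵v)⁻¹·(u³)⁻¹.
  (u⁵v) · (u³) = v
  v · (u³v) = u¹¹
  (u¹¹) · (u¹³) = u⁸

Answer: u⁸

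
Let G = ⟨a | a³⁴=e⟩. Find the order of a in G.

Compute successive powers until reaching e:
  a¹ = a, a² = a², a³ = a³, a⁴ = a⁴, a⁵ = a⁵, a⁶ = a⁶, a⁷ = a⁷, a⁸ = a⁸, a⁹ = a⁹, a¹⁰ = a¹⁰, a¹¹ = a¹¹, a¹² = a¹², a¹³ = a¹³, a¹⁴ = a¹⁴, a¹⁵ = a¹⁵, a¹⁶ = a¹⁶, a¹⁷ = a¹⁷, a¹⁸ = a¹⁸, a¹⁹ = a¹⁹, a²⁰ = a²⁰, a²¹ = a²¹, a²² = a²², a²³ = a²³, a²⁴ = a²⁴, a²⁵ = a²⁵, a²⁶ = a²⁶, a²⁷ = a²⁷, a²⁸ = a²⁸, a²⁹ = a²⁹, a³⁰ = a³⁰, a³¹ = a³¹, a³² = a³², a³³ = a³³, a³⁴ = e.
The smallest positive k with aᵏ = e is 34.

Answer: 34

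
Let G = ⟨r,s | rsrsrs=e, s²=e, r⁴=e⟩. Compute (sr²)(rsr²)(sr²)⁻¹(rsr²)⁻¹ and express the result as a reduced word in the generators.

[(sr²), (rsr²)] = (sr²)·(rsr²)·(sr²)⁻¹·(rsr²)⁻¹.
  (sr²) · (rsr²) = rsr³
  (rsr³) · (r²s) = sr³
  (sr³) · (r²sr³) = r³sr²

Answer: r³sr²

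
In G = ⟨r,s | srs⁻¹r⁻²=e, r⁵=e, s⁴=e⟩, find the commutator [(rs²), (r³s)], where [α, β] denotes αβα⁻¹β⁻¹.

[(rs²), (r³s)] = (rs²)·(r³s)·(rs²)⁻¹·(r³s)⁻¹.
  (rs²) · (r³s) = r³s³
  (r³s³) · (rs²) = rs
  (rs) · (rs³) = r³

Answer: r³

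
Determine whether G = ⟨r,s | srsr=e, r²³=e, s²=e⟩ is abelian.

r·s = rs but s·r = r²²s, so r·s ≠ s·r and G is not abelian.

Answer: No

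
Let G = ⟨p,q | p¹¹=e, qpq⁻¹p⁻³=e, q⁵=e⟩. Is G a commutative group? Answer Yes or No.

p·q = pq but q·p = p³q, so p·q ≠ q·p and G is not abelian.

Answer: No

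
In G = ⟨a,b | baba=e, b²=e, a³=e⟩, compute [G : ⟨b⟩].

First find ord(b) by computing successive powers:
  b¹ = b, b² = e.
So |⟨b⟩| = ord(b) = 2. With |G| = 6, by Lagrange [G : ⟨b⟩] = 6/2 = 3.

Answer: 3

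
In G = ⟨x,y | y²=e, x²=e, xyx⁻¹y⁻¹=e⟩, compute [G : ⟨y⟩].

First find ord(y) by computing successive powers:
  y¹ = y, y² = e.
So |⟨y⟩| = ord(y) = 2. With |G| = 4, by Lagrange [G : ⟨y⟩] = 4/2 = 2.

Answer: 2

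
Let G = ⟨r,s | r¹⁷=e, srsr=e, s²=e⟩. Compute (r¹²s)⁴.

Compute successive powers of (r¹²s), reducing at each step:
  (r¹²s)²: (r¹²s) · r¹² = s;   s · s = e
  (r¹²s)³: e · r¹² = r¹²;   (r¹²) · s = r¹²s
  (r¹²s)⁴: (r¹²s) · r¹² = s;   s · s = e

Answer: e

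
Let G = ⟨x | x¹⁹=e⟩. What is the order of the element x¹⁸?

Compute successive powers until reaching e:
  (x¹⁸)¹ = x¹⁸, (x¹⁸)² = x¹⁷, (x¹⁸)³ = x¹⁶, (x¹⁸)⁴ = x¹⁵, (x¹⁸)⁵ = x¹⁴, (x¹⁸)⁶ = x¹³, (x¹⁸)⁷ = x¹², (x¹⁸)⁸ = x¹¹, (x¹⁸)⁹ = x¹⁰, (x¹⁸)¹⁰ = x⁹, (x¹⁸)¹¹ = x⁸, (x¹⁸)¹² = x⁷, (x¹⁸)¹³ = x⁶, (x¹⁸)¹⁴ = x⁵, (x¹⁸)¹⁵ = x⁴, (x¹⁸)¹⁶ = x³, (x¹⁸)¹⁷ = x², (x¹⁸)¹⁸ = x, (x¹⁸)¹⁹ = e.
The smallest positive k with (x¹⁸)ᵏ = e is 19.

Answer: 19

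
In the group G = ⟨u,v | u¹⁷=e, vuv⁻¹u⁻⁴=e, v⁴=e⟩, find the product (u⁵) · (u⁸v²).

Compute (u⁵) · (u⁸v²) by multiplying left to right and reducing via the relations at each step:
  (u⁵) · u⁸ = u¹³
  (u¹³) · v² = u¹³v²

Answer: u¹³v²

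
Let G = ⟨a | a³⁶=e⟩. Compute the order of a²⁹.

Compute successive powers until reaching e:
  (a²⁹)¹ = a²⁹, (a²⁹)² = a²², (a²⁹)³ = a¹⁵, (a²⁹)⁴ = a⁸, (a²⁹)⁵ = a, (a²⁹)⁶ = a³⁰, (a²⁹)⁷ = a²³, (a²⁹)⁸ = a¹⁶, (a²⁹)⁹ = a⁹, (a²⁹)¹⁰ = a², (a²⁹)¹¹ = a³¹, (a²⁹)¹² = a²⁴, (a²⁹)¹³ = a¹⁷, (a²⁹)¹⁴ = a¹⁰, (a²⁹)¹⁵ = a³, (a²⁹)¹⁶ = a³², (a²⁹)¹⁷ = a²⁵, (a²⁹)¹⁸ = a¹⁸, (a²⁹)¹⁹ = a¹¹, (a²⁹)²⁰ = a⁴, (a²⁹)²¹ = a³³, (a²⁹)²² = a²⁶, (a²⁹)²³ = a¹⁹, (a²⁹)²⁴ = a¹², (a²⁹)²⁵ = a⁵, (a²⁹)²⁶ = a³⁴, (a²⁹)²⁷ = a²⁷, (a²⁹)²⁸ = a²⁰, (a²⁹)²⁹ = a¹³, (a²⁹)³⁰ = a⁶, (a²⁹)³¹ = a³⁵, (a²⁹)³² = a²⁸, (a²⁹)³³ = a²¹, (a²⁹)³⁴ = a¹⁴, (a²⁹)³⁵ = a⁷, (a²⁹)³⁶ = e.
The smallest positive k with (a²⁹)ᵏ = e is 36.

Answer: 36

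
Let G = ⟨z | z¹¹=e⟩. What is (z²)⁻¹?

The order of (z²) is 11 (smallest k with (z²)ᵏ = e), so (z²)⁻¹ = (z²)¹⁰ = z⁹.
Check: (z²) · (z⁹) → (z²) · z⁹ = e, giving e as required.

Answer: z⁹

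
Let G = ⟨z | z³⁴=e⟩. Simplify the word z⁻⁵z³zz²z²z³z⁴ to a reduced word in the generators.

Multiply left to right, reducing at each step:
  (z²⁹) · z³ = z³²
  (z³²) · z = z³³
  (z³³) · z² = z
  z · z² = z³
  (z³) · z³ = z⁶
  (z⁶) · z⁴ = z¹⁰

Answer: z¹⁰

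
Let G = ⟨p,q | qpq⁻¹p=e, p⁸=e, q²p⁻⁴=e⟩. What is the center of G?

An element z ∈ Z(G) iff z commutes with every generator.
For example p⁴ is central: (p⁴)·p = p⁵ = p·(p⁴); (p⁴)·q = q⁻¹ = q·(p⁴).
Whereas p ∉ Z(G) since p·q = pq ≠ p³q⁻¹ = q·p.
Checking each of the 16 elements this way gives Z(G) = {e, p⁴}, of order 2.

Answer: {e, p⁴}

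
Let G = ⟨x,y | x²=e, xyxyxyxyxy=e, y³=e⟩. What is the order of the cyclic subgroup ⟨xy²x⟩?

|⟨xy²x⟩| equals the order of xy²x. Compute successive powers until reaching e:
  (xy²x)¹ = xy²x, (xy²x)² = xyx, (xy²x)³ = e.
The smallest positive k with (xy²x)ᵏ = e is 3, so |⟨xy²x⟩| = 3.

Answer: 3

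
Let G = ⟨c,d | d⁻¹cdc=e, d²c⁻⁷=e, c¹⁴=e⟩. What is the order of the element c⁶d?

Compute successive powers until reaching e:
  (c⁶d)¹ = c⁶d, (c⁶d)² = c⁷, (c⁶d)³ = c⁶d⁻¹, (c⁶d)⁴ = e.
The smallest positive k with (c⁶d)ᵏ = e is 4.

Answer: 4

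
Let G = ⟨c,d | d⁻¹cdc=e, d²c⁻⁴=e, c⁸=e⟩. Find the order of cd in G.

Compute successive powers until reaching e:
  (cd)¹ = cd, (cd)² = c⁴, (cd)³ = cd⁻¹, (cd)⁴ = e.
The smallest positive k with (cd)ᵏ = e is 4.

Answer: 4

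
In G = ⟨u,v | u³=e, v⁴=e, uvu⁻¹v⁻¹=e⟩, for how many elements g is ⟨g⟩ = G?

G is cyclic of order 12. An element generates G iff its order is 12, and a cyclic group of order 12 has exactly φ(12) = 4 such elements.

Answer: 4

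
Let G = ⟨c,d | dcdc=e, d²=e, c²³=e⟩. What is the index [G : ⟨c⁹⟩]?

First find ord(c⁹) by computing successive powers:
  (c⁹)¹ = c⁹, (c⁹)² = c¹⁸, (c⁹)³ = c⁴, (c⁹)⁴ = c¹³, (c⁹)⁵ = c²², (c⁹)⁶ = c⁸, (c⁹)⁷ = c¹⁷, (c⁹)⁸ = c³, (c⁹)⁹ = c¹², (c⁹)¹⁰ = c²¹, (c⁹)¹¹ = c⁷, (c⁹)¹² = c¹⁶, (c⁹)¹³ = c², (c⁹)¹⁴ = c¹¹, (c⁹)¹⁵ = c²⁰, (c⁹)¹⁶ = c⁶, (c⁹)¹⁷ = c¹⁵, (c⁹)¹⁸ = c, (c⁹)¹⁹ = c¹⁰, (c⁹)²⁰ = c¹⁹, (c⁹)²¹ = c⁵, (c⁹)²² = c¹⁴, (c⁹)²³ = e.
So |⟨c⁹⟩| = ord(c⁹) = 23. With |G| = 46, by Lagrange [G : ⟨c⁹⟩] = 46/23 = 2.

Answer: 2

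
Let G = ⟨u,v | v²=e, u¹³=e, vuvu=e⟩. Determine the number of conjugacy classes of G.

The conjugacy classes (representative and size) are:
  [e] (size 1), [u¹²] (size 2), [u¹¹] (size 2), [u³] (size 2), [u⁴] (size 2), [u⁸] (size 2), [u⁶] (size 2), [v] (size 13).
Class equation: 1 + 2 + 2 + 2 + 2 + 2 + 2 + 13 = 26 = |G|. So G has 8 conjugacy classes.

Answer: 8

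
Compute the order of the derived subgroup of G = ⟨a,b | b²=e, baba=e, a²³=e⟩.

G' = [G, G] is generated by all commutators. The generator-pair commutators are: [a, b] = a².
The subgroup they normally generate is {e, a, a², a³, a⁴, a⁵, a⁶, a⁷, a⁸, a⁹, a¹⁰, a¹¹, a¹², a¹³, a¹⁴, a¹⁵, a¹⁶, a¹⁷, a¹⁸, a¹⁹, a²⁰, a²¹, a²²}, of order 23.
Check: |G/G'| = 46/23 = 2 is the order of the abelianisation.

Answer: 23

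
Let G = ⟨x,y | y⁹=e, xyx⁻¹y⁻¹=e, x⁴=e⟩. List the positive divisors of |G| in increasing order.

|G| = 36 = 2² · 3². By Lagrange's theorem the order of any subgroup divides 36; the divisors of 36 are 1, 2, 3, 4, 6, 9, 12, 18, 36.

Answer: 1, 2, 3, 4, 6, 9, 12, 18, 36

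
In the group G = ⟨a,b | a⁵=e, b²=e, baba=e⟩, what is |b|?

Compute successive powers until reaching e:
  b¹ = b, b² = e.
The smallest positive k with bᵏ = e is 2.

Answer: 2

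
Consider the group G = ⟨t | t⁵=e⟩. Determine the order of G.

G is generated by a single element, so G is cyclic. The relator gives t⁵ = e and no smaller power is forced to be e, so the 5 powers {e, t, t², t³, t⁴} are distinct. Hence |G| = 5.

Answer: 5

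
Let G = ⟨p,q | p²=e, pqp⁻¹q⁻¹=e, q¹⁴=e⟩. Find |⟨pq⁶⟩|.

|⟨pq⁶⟩| equals the order of pq⁶. Compute successive powers until reaching e:
  (pq⁶)¹ = pq⁶, (pq⁶)² = q¹², (pq⁶)³ = pq⁴, (pq⁶)⁴ = q¹⁰, (pq⁶)⁵ = pq², (pq⁶)⁶ = q⁸, (pq⁶)⁷ = p, (pq⁶)⁸ = q⁶, (pq⁶)⁹ = pq¹², (pq⁶)¹⁰ = q⁴, (pq⁶)¹¹ = pq¹⁰, (pq⁶)¹² = q², (pq⁶)¹³ = pq⁸, (pq⁶)¹⁴ = e.
The smallest positive k with (pq⁶)ᵏ = e is 14, so |⟨pq⁶⟩| = 14.

Answer: 14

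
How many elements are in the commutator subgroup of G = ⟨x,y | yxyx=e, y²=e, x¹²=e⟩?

G' = [G, G] is generated by all commutators. The generator-pair commutators are: [x, y] = x².
The subgroup they normally generate is {e, x², x⁴, x⁶, x⁸, x¹⁰}, of order 6.
Check: |G/G'| = 24/6 = 4 is the order of the abelianisation.

Answer: 6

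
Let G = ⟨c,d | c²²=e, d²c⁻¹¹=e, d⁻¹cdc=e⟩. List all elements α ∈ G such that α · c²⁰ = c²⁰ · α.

⟨c²⁰⟩ ⊆ C_G(c²⁰) since powers of c²⁰ commute with c²⁰; so |C_G(c²⁰)| ≥ |⟨c²⁰⟩| = 11.
By orbit–stabilizer, |C_G(c²⁰)| = |G| / |conj. class of c²⁰| = 44 / 2 = 22.
The 22 elements commuting with c²⁰ are {e, c, c², c³, c⁴, c⁵, c⁶, c⁷, c⁸, c⁹, c¹⁰, c¹¹, c¹², c¹³, c¹⁴, c¹⁵, c¹⁶, c¹⁷, c¹⁸, c¹⁹, c²⁰, c²¹}.

Answer: {e, c, c², c³, c⁴, c⁵, c⁶, c⁷, c⁸, c⁹, c¹⁰, c¹¹, c¹², c¹³, c¹⁴, c¹⁵, c¹⁶, c¹⁷, c¹⁸, c¹⁹, c²⁰, c²¹}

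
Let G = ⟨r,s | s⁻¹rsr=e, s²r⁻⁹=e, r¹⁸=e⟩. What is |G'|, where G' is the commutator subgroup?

G' = [G, G] is generated by all commutators. The generator-pair commutators are: [r, s] = r².
The subgroup they normally generate is {e, r², r⁴, r⁶, r⁸, r¹⁰, r¹², r¹⁴, r¹⁶}, of order 9.
Check: |G/G'| = 36/9 = 4 is the order of the abelianisation.

Answer: 9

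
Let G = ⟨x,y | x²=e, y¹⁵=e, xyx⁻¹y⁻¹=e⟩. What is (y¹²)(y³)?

Compute (y¹²) · (y³) by multiplying left to right and reducing via the relations at each step:
  (y¹²) · y³ = e

Answer: e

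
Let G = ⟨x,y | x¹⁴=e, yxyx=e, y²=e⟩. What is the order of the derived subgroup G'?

G' = [G, G] is generated by all commutators. The generator-pair commutators are: [x, y] = x².
The subgroup they normally generate is {e, x², x⁴, x⁶, x⁸, x¹⁰, x¹²}, of order 7.
Check: |G/G'| = 28/7 = 4 is the order of the abelianisation.

Answer: 7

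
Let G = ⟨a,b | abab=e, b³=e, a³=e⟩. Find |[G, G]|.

G' = [G, G] is generated by all commutators. The generator-pair commutators are: [a, b] = ab²a.
The subgroup they normally generate is {e, ab, a²b², ab²a}, of order 4.
Check: |G/G'| = 12/4 = 3 is the order of the abelianisation.

Answer: 4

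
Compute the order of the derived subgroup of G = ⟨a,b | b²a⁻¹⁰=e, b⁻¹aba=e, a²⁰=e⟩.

G' = [G, G] is generated by all commutators. The generator-pair commutators are: [a, b] = a².
The subgroup they normally generate is {e, a², a⁴, a⁶, a⁸, a¹⁰, a¹², a¹⁴, a¹⁶, a¹⁸}, of order 10.
Check: |G/G'| = 40/10 = 4 is the order of the abelianisation.

Answer: 10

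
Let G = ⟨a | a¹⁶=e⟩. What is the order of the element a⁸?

Compute successive powers until reaching e:
  (a⁸)¹ = a⁸, (a⁸)² = e.
The smallest positive k with (a⁸)ᵏ = e is 2.

Answer: 2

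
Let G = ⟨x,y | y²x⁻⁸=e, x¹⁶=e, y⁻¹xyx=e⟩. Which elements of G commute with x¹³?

⟨x¹³⟩ ⊆ C_G(x¹³) since powers of x¹³ commute with x¹³; so |C_G(x¹³)| ≥ |⟨x¹³⟩| = 16.
By orbit–stabilizer, |C_G(x¹³)| = |G| / |conj. class of x¹³| = 32 / 2 = 16.
The 16 elements commuting with x¹³ are {e, x, x², x³, x⁴, x⁵, x⁶, x⁷, x⁸, x⁹, x¹⁰, x¹¹, x¹², x¹³, x¹⁴, x¹⁵}.

Answer: {e, x, x², x³, x⁴, x⁵, x⁶, x⁷, x⁸, x⁹, x¹⁰, x¹¹, x¹², x¹³, x¹⁴, x¹⁵}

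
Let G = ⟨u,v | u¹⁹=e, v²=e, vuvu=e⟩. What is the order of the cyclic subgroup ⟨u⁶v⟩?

|⟨u⁶v⟩| equals the order of u⁶v. Compute successive powers until reaching e:
  (u⁶v)¹ = u⁶v, (u⁶v)² = e.
The smallest positive k with (u⁶v)ᵏ = e is 2, so |⟨u⁶v⟩| = 2.

Answer: 2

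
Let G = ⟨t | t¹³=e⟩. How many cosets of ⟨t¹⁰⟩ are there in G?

First find ord(t¹⁰) by computing successive powers:
  (t¹⁰)¹ = t¹⁰, (t¹⁰)² = t⁷, (t¹⁰)³ = t⁴, (t¹⁰)⁴ = t, (t¹⁰)⁵ = t¹¹, (t¹⁰)⁶ = t⁸, (t¹⁰)⁷ = t⁵, (t¹⁰)⁸ = t², (t¹⁰)⁹ = t¹², (t¹⁰)¹⁰ = t⁹, (t¹⁰)¹¹ = t⁶, (t¹⁰)¹² = t³, (t¹⁰)¹³ = e.
So |⟨t¹⁰⟩| = ord(t¹⁰) = 13. With |G| = 13, by Lagrange [G : ⟨t¹⁰⟩] = 13/13 = 1.

Answer: 1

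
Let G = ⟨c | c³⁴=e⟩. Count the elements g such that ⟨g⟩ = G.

G is cyclic of order 34. An element generates G iff its order is 34, and a cyclic group of order 34 has exactly φ(34) = 16 such elements.

Answer: 16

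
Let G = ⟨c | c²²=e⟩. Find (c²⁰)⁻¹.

The order of (c²⁰) is 11 (smallest k with (c²⁰)ᵏ = e), so (c²⁰)⁻¹ = (c²⁰)¹⁰ = c².
Check: (c²⁰) · (c²) → (c²⁰) · c² = e, giving e as required.

Answer: c²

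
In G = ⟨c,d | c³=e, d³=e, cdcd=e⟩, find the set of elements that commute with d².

⟨d²⟩ ⊆ C_G(d²) since powers of d² commute with d²; so |C_G(d²)| ≥ |⟨d²⟩| = 3.
By orbit–stabilizer, |C_G(d²)| = |G| / |conj. class of d²| = 12 / 4 = 3.
The 3 elements commuting with d² are {e, d, d²}.

Answer: {e, d, d²}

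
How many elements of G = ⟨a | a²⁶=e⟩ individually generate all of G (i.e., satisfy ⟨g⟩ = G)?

G is cyclic of order 26. An element generates G iff its order is 26, and a cyclic group of order 26 has exactly φ(26) = 12 such elements.

Answer: 12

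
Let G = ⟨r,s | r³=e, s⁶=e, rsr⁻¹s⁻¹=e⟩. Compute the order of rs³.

Compute successive powers until reaching e:
  (rs³)¹ = rs³, (rs³)² = r², (rs³)³ = s³, (rs³)⁴ = r, (rs³)⁵ = r²s³, (rs³)⁶ = e.
The smallest positive k with (rs³)ᵏ = e is 6.

Answer: 6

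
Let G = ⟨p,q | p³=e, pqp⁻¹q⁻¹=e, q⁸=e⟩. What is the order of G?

Enumerate words in the generators, reducing via the relations: the distinct elements are
  {e, p, q, pq, p², q², q³, q⁴, q⁵, q⁶, q⁷, pq², pq³, pq⁴, pq⁵, pq⁶, pq⁷, p²q, p²q², p²q³, p²q⁴, p²q⁵, p²q⁶, p²q⁷}.
No further products give new elements, so |G| = 24.

Answer: 24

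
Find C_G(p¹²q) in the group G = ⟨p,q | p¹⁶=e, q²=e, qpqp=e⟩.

⟨p¹²q⟩ ⊆ C_G(p¹²q) since powers of p¹²q commute with p¹²q; so |C_G(p¹²q)| ≥ |⟨p¹²q⟩| = 2.
By orbit–stabilizer, |C_G(p¹²q)| = |G| / |conj. class of p¹²q| = 32 / 8 = 4.
The 4 elements commuting with p¹²q are {e, p⁸, p⁴q, p¹²q}.

Answer: {e, p⁸, p⁴q, p¹²q}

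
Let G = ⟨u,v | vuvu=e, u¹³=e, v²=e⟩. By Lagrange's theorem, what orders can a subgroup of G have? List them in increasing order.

|G| = 26 = 2 · 13. By Lagrange's theorem the order of any subgroup divides 26; the divisors of 26 are 1, 2, 13, 26.

Answer: 1, 2, 13, 26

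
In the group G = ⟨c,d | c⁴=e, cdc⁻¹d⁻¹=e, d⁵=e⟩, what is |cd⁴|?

Compute successive powers until reaching e:
  (cd⁴)¹ = cd⁴, (cd⁴)² = c²d³, (cd⁴)³ = c³d², (cd⁴)⁴ = d, (cd⁴)⁵ = c, (cd⁴)⁶ = c²d⁴, (cd⁴)⁷ = c³d³, (cd⁴)⁸ = d², (cd⁴)⁹ = cd, (cd⁴)¹⁰ = c², (cd⁴)¹¹ = c³d⁴, (cd⁴)¹² = d³, (cd⁴)¹³ = cd², (cd⁴)¹⁴ = c²d, (cd⁴)¹⁵ = c³, (cd⁴)¹⁶ = d⁴, (cd⁴)¹⁷ = cd³, (cd⁴)¹⁸ = c²d², (cd⁴)¹⁹ = c³d, (cd⁴)²⁰ = e.
The smallest positive k with (cd⁴)ᵏ = e is 20.

Answer: 20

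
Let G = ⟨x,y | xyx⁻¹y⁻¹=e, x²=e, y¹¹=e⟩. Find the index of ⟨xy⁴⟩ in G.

First find ord(xy⁴) by computing successive powers:
  (xy⁴)¹ = xy⁴, (xy⁴)² = y⁸, (xy⁴)³ = xy, (xy⁴)⁴ = y⁵, (xy⁴)⁵ = xy⁹, (xy⁴)⁶ = y², (xy⁴)⁷ = xy⁶, (xy⁴)⁸ = y¹⁰, (xy⁴)⁹ = xy³, (xy⁴)¹⁰ = y⁷, (xy⁴)¹¹ = x, (xy⁴)¹² = y⁴, (xy⁴)¹³ = xy⁸, (xy⁴)¹⁴ = y, (xy⁴)¹⁵ = xy⁵, (xy⁴)¹⁶ = y⁹, (xy⁴)¹⁷ = xy², (xy⁴)¹⁸ = y⁶, (xy⁴)¹⁹ = xy¹⁰, (xy⁴)²⁰ = y³, (xy⁴)²¹ = xy⁷, (xy⁴)²² = e.
So |⟨xy⁴⟩| = ord(xy⁴) = 22. With |G| = 22, by Lagrange [G : ⟨xy⁴⟩] = 22/22 = 1.

Answer: 1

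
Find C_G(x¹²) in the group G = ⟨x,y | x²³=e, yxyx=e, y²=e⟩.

⟨x¹²⟩ ⊆ C_G(x¹²) since powers of x¹² commute with x¹²; so |C_G(x¹²)| ≥ |⟨x¹²⟩| = 23.
By orbit–stabilizer, |C_G(x¹²)| = |G| / |conj. class of x¹²| = 46 / 2 = 23.
The 23 elements commuting with x¹² are {e, x, x², x³, x⁴, x⁵, x⁶, x⁷, x⁸, x⁹, x¹⁰, x¹¹, x¹², x¹³, x¹⁴, x¹⁵, x¹⁶, x¹⁷, x¹⁸, x¹⁹, x²⁰, x²¹, x²²}.

Answer: {e, x, x², x³, x⁴, x⁵, x⁶, x⁷, x⁸, x⁹, x¹⁰, x¹¹, x¹², x¹³, x¹⁴, x¹⁵, x¹⁶, x¹⁷, x¹⁸, x¹⁹, x²⁰, x²¹, x²²}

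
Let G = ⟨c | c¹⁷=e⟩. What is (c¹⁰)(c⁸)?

Compute (c¹⁰) · (c⁸) by multiplying left to right and reducing via the relations at each step:
  (c¹⁰) · c⁸ = c

Answer: c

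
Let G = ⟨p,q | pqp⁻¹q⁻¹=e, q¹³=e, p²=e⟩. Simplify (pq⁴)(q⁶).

Compute (pq⁴) · (q⁶) by multiplying left to right and reducing via the relations at each step:
  (pq⁴) · q⁶ = pq¹⁰

Answer: pq¹⁰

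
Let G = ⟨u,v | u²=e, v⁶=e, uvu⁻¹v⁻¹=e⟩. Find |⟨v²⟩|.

|⟨v²⟩| equals the order of v². Compute successive powers until reaching e:
  (v²)¹ = v², (v²)² = v⁴, (v²)³ = e.
The smallest positive k with (v²)ᵏ = e is 3, so |⟨v²⟩| = 3.

Answer: 3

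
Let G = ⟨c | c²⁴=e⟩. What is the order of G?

G is generated by a single element, so G is cyclic. The relator gives c²⁴ = e and no smaller power is forced to be e, so the 24 powers {c, e, c², c³, c⁴, c⁵, c⁶, c⁷, c⁸, c⁹, c²², c²³, c²¹, c²⁰, c¹², c¹³, c¹¹, c¹⁰, c¹⁴, c¹⁵, c¹⁶, c¹⁷, c¹⁸, c¹⁹} are distinct. Hence |G| = 24.

Answer: 24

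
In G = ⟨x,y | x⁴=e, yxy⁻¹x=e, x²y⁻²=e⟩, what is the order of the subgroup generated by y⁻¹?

|⟨y⁻¹⟩| equals the order of y⁻¹. Compute successive powers until reaching e:
  (y⁻¹)¹ = y⁻¹, (y⁻¹)² = x², (y⁻¹)³ = y, (y⁻¹)⁴ = e.
The smallest positive k with (y⁻¹)ᵏ = e is 4, so |⟨y⁻¹⟩| = 4.

Answer: 4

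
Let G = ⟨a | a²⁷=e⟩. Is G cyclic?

|G| = 27. The element a has order 27 (its powers give 27 distinct elements), so ⟨a⟩ = G and G is cyclic.

Answer: Yes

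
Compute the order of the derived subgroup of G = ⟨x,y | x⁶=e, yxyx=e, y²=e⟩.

G' = [G, G] is generated by all commutators. The generator-pair commutators are: [x, y] = x².
The subgroup they normally generate is {e, x², x⁴}, of order 3.
Check: |G/G'| = 12/3 = 4 is the order of the abelianisation.

Answer: 3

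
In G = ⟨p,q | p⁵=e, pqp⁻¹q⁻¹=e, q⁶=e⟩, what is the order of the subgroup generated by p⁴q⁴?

|⟨p⁴q⁴⟩| equals the order of p⁴q⁴. Compute successive powers until reaching e:
  (p⁴q⁴)¹ = p⁴q⁴, (p⁴q⁴)² = p³q², (p⁴q⁴)³ = p², (p⁴q⁴)⁴ = pq⁴, (p⁴q⁴)⁵ = q², (p⁴q⁴)⁶ = p⁴, (p⁴q⁴)⁷ = p³q⁴, (p⁴q⁴)⁸ = p²q², (p⁴q⁴)⁹ = p, (p⁴q⁴)¹⁰ = q⁴, (p⁴q⁴)¹¹ = p⁴q², (p⁴q⁴)¹² = p³, (p⁴q⁴)¹³ = p²q⁴, (p⁴q⁴)¹⁴ = pq², (p⁴q⁴)¹⁵ = e.
The smallest positive k with (p⁴q⁴)ᵏ = e is 15, so |⟨p⁴q⁴⟩| = 15.

Answer: 15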